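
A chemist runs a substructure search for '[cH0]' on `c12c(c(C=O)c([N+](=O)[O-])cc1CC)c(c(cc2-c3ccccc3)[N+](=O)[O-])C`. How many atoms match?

The query [cH0] means: aromatic carbon with no attached hydrogen (substituted or ring-fusion).
Check the 27 heavy atoms by environment: 9× c (aromatic, H0) → match; 7× c (aromatic, H1) → no; 2× N (charge +1, H0) → no; 2× O (charge -1, H0) → no; 3× O (H0) → no; 1× C (H2) → no; 2× C (H3) → no; 1× C (H1) → no.
That gives 9 matching atoms.

9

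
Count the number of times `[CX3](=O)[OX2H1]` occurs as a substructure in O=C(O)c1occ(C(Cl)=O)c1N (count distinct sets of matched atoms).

1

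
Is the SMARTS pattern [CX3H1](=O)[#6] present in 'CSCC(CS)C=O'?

Yes

The pattern [CX3H1](=O)[#6] describes an sp2 carbon with one H, double-bonded to O and single-bonded to carbon — an aldehyde.
The molecule carries an aldehyde (-CHO), whose atoms satisfy every constraint of the query, so the pattern matches.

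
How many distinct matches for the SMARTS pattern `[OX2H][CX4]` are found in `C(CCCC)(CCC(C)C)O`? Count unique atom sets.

[OX2H][CX4] is the SMARTS for an aliphatic alcohol: a hydroxyl oxygen bound to an sp3 (X4) carbon.
Exactly one fragment in the molecule meets all constraints, giving 1 match.

1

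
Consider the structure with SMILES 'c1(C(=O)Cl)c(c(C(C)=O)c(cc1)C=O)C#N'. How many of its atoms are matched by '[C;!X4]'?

Check the 16 heavy atoms by environment: 6× c (aromatic, X3) → no; 3× C (X3) → match; 3× O (X1) → no; 1× Cl (X1) → no; 1× C (X2) → match; 1× N (X1) → no; 1× C (X4) → no.
Summing the matching environments: 3 + 1 = 4 matching atoms.

4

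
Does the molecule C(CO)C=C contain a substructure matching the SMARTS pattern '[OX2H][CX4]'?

Yes

The pattern [OX2H][CX4] describes a hydroxyl oxygen bound to an sp3 (X4) carbon — an aliphatic alcohol.
The molecule carries a hydroxyl group (-OH), whose atoms satisfy every constraint of the query, so the pattern matches.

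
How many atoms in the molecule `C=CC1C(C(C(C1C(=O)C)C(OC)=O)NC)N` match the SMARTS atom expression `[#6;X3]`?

The query [#6;X3] means: any carbon (aromatic or not) with three total connections.
Check the 17 heavy atoms by environment: 8× C (X4) → no; 4× C (X3) → match; 2× O (X1) → no; 1× O (X2) → no; 2× N (X3) → no.
That gives 4 matching atoms.

4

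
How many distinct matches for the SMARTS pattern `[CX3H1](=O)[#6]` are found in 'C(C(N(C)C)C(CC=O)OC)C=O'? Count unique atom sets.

2

[CX3H1](=O)[#6] is the SMARTS for an aldehyde: an sp2 carbon with one H, double-bonded to O and single-bonded to carbon.
The molecule carries 2 separate instances of an aldehyde (-CHO) meeting every constraint; each maps to a distinct set of atoms, giving 2 matches.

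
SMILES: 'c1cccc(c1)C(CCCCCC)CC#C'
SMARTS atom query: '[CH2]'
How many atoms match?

The query [CH2] means: aliphatic carbon with exactly two hydrogens.
Check the 16 heavy atoms by environment: 6× C (H2) → match; 2× C (H1) → no; 1× C (H3) → no; 1× C (H0) → no; 1× c (aromatic, H0) → no; 5× c (aromatic, H1) → no.
That gives 6 matching atoms.

6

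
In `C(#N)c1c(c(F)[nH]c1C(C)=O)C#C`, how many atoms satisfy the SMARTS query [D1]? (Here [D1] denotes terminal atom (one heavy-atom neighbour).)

The query [D1] means: atom with exactly one heavy-atom neighbour (degree 1).
Check the 13 heavy atoms by environment: 1× n (aromatic, D2) → no; 4× c (aromatic, D3) → no; 2× C (D2) → no; 1× N (D1) → match; 1× C (D3) → no; 1× O (D1) → match; 2× C (D1) → match; 1× F (D1) → match.
Summing the matching environments: 1 + 1 + 2 + 1 = 5 matching atoms.

5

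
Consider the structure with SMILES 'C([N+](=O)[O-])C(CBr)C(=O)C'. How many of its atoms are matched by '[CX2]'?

0

The query [CX2] means: C with X2: aliphatic carbon with exactly 2 total connections.
Check the 10 heavy atoms by environment: 4× C (X4) → no; 1× N (charge +1, X3) → no; 1× O (charge -1, X1) → no; 2× O (X1) → no; 1× C (X3) → no; 1× Br (X1) → no.
No environment satisfies the query, so 0 matching atoms.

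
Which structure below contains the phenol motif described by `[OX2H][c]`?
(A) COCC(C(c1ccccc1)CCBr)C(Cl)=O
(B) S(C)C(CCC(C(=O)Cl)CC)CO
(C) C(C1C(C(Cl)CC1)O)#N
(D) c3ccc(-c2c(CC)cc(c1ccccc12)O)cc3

D

[OX2H][c] describes a hydroxyl oxygen attached to an aromatic carbon (a phenol).
(A) has a methoxy ether (-OCH3) but the oxygen has H0, not H1.
(B) has a hydroxyl group (-OH) but the -OH is on an aliphatic carbon, not an aromatic c.
(C) has a hydroxyl group (-OH) but the -OH is on an aliphatic carbon, not an aromatic c.
(D) contains a hydroxyl group (-OH), which satisfies every atom and bond constraint.
So the answer is (D).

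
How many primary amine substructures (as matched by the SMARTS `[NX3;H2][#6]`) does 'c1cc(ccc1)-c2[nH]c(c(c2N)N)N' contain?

3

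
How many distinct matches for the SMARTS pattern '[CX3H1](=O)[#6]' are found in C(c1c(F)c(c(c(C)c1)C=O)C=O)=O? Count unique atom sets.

3

[CX3H1](=O)[#6] is the SMARTS for an aldehyde: an sp2 carbon with one H, double-bonded to O and single-bonded to carbon.
The molecule carries 3 separate instances of an aldehyde (-CHO) meeting every constraint; each maps to a distinct set of atoms, giving 3 matches.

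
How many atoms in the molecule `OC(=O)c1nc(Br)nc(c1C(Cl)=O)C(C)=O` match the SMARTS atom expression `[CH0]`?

3

The query [CH0] means: aliphatic carbon with no attached hydrogen.
Check the 16 heavy atoms by environment: 2× n (aromatic, H0) → no; 4× c (aromatic, H0) → no; 1× Br (H0) → no; 3× C (H0) → match; 3× O (H0) → no; 1× Cl (H0) → no; 1× O (H1) → no; 1× C (H3) → no.
That gives 3 matching atoms.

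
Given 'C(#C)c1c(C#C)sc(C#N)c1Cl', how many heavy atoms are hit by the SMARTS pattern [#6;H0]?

The query [#6;H0] means: any carbon with no attached hydrogen.
Check the 12 heavy atoms by environment: 1× s (aromatic, H0) → no; 4× c (aromatic, H0) → match; 1× Cl (H0) → no; 3× C (H0) → match; 2× C (H1) → no; 1× N (H0) → no.
Summing the matching environments: 4 + 3 = 7 matching atoms.

7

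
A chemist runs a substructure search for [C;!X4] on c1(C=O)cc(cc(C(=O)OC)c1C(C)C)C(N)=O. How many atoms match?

Check the 18 heavy atoms by environment: 6× c (aromatic, X3) → no; 3× C (X3) → match; 3× O (X1) → no; 1× N (X3) → no; 1× O (X2) → no; 4× C (X4) → no.
That gives 3 matching atoms.

3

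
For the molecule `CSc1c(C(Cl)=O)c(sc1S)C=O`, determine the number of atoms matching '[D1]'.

The query [D1] means: atom with exactly one heavy-atom neighbour (degree 1).
Check the 13 heavy atoms by environment: 1× s (aromatic, D2) → no; 4× c (aromatic, D3) → no; 1× C (D3) → no; 2× O (D1) → match; 1× Cl (D1) → match; 1× C (D2) → no; 1× S (D2) → no; 1× C (D1) → match; 1× S (D1) → match.
Summing the matching environments: 2 + 1 + 1 + 1 = 5 matching atoms.

5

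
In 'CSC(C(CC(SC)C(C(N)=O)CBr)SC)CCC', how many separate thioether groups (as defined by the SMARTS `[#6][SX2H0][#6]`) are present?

3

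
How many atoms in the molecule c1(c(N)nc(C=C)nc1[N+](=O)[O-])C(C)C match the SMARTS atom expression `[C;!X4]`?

Check the 15 heavy atoms by environment: 2× n (aromatic, X2) → no; 4× c (aromatic, X3) → no; 1× N (X3) → no; 1× N (charge +1, X3) → no; 1× O (charge -1, X1) → no; 1× O (X1) → no; 3× C (X4) → no; 2× C (X3) → match.
That gives 2 matching atoms.

2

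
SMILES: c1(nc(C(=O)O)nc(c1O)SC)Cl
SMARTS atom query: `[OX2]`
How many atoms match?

The query [OX2] means: aliphatic oxygen with two total connections — ether, hydroxyl, or ester single-bond O.
Check the 13 heavy atoms by environment: 2× n (aromatic, X2) → no; 4× c (aromatic, X3) → no; 1× Cl (X1) → no; 2× O (X2) → match; 1× C (X3) → no; 1× O (X1) → no; 1× S (X2) → no; 1× C (X4) → no.
That gives 2 matching atoms.

2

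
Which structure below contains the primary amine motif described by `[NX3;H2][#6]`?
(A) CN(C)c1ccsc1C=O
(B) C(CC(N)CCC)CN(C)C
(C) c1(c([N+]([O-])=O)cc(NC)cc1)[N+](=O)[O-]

B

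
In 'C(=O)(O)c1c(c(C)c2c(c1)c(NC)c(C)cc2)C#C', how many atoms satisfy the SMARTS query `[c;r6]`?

The query [c;r6] means: aromatic carbon that belongs to a six-membered ring.
Check the 19 heavy atoms by environment: 10× c (aromatic, in 6-ring) → match; 6× C (acyclic) → no; 1× N (acyclic) → no; 2× O (acyclic) → no.
That gives 10 matching atoms.

10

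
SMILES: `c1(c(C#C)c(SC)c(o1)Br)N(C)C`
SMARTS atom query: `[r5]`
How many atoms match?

The query [r5] means: r5 matches atoms in a five-membered ring.
Check the 13 heavy atoms by environment: 1× o (aromatic, in 5-ring) → match; 4× c (aromatic, in 5-ring) → match; 1× N (acyclic) → no; 5× C (acyclic) → no; 1× Br (acyclic) → no; 1× S (acyclic) → no.
Summing the matching environments: 1 + 4 = 5 matching atoms.

5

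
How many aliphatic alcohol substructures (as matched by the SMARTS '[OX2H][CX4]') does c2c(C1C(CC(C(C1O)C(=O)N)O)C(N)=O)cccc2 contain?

[OX2H][CX4] is the SMARTS for an aliphatic alcohol: a hydroxyl oxygen bound to an sp3 (X4) carbon.
The molecule carries 2 separate instances of a hydroxyl group (-OH) meeting every constraint; each maps to a distinct set of atoms, giving 2 matches.

2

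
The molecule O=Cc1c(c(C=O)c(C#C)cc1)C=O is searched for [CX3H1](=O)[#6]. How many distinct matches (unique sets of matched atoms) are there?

3

[CX3H1](=O)[#6] is the SMARTS for an aldehyde: an sp2 carbon with one H, double-bonded to O and single-bonded to carbon.
The molecule carries 3 separate instances of an aldehyde (-CHO) meeting every constraint; each maps to a distinct set of atoms, giving 3 matches.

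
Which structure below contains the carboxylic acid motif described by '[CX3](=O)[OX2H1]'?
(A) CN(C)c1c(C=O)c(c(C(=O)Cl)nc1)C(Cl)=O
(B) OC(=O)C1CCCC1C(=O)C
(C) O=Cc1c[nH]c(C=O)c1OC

B

[CX3](=O)[OX2H1] describes an sp2 carbon double-bonded to O and single-bonded to an -OH oxygen (a carboxylic acid).
(A) has an acyl chloride (-C(=O)Cl) but the carbonyl is bonded to Cl, not to an -OH oxygen.
(B) contains a carboxylic acid group (-C(=O)OH), which satisfies every atom and bond constraint.
(C) has an aldehyde (-CHO) but there is no singly-bonded oxygen on the carbonyl carbon.
So the answer is (B).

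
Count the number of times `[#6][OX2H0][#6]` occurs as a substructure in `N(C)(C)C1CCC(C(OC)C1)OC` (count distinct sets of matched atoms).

2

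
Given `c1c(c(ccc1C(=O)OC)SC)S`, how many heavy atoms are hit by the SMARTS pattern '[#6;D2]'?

The query [#6;D2] means: any carbon bonded to exactly two heavy atoms.
Check the 13 heavy atoms by environment: 3× c (aromatic, D2) → match; 3× c (aromatic, D3) → no; 1× C (D3) → no; 1× O (D1) → no; 1× O (D2) → no; 2× C (D1) → no; 1× S (D2) → no; 1× S (D1) → no.
That gives 3 matching atoms.

3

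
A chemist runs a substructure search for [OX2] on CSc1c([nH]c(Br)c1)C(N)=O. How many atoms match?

0

Check the 11 heavy atoms by environment: 1× n (aromatic, X3) → no; 4× c (aromatic, X3) → no; 1× C (X3) → no; 1× O (X1) → no; 1× N (X3) → no; 1× S (X2) → no; 1× C (X4) → no; 1× Br (X1) → no.
No environment satisfies the query, so 0 matching atoms.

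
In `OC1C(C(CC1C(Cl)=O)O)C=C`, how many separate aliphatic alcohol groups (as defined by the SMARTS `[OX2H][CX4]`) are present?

2

[OX2H][CX4] is the SMARTS for an aliphatic alcohol: a hydroxyl oxygen bound to an sp3 (X4) carbon.
The molecule carries 2 separate instances of a hydroxyl group (-OH) meeting every constraint; each maps to a distinct set of atoms, giving 2 matches.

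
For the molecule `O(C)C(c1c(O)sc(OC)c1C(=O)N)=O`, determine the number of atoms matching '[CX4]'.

2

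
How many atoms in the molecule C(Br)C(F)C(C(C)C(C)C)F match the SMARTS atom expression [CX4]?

8

Check the 11 heavy atoms by environment: 8× C (X4) → match; 2× F (X1) → no; 1× Br (X1) → no.
That gives 8 matching atoms.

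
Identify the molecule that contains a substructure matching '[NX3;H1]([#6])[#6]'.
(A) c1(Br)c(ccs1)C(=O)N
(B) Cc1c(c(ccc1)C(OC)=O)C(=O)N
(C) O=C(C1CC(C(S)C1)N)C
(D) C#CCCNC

D

[NX3;H1]([#6])[#6] describes a trivalent nitrogen with one H, bonded to two carbons (a secondary amine).
(A) has a primary amide (-C(=O)NH2) but the -C(=O)NH2 nitrogen has H2, not H1.
(B) has a primary amide (-C(=O)NH2) but the -C(=O)NH2 nitrogen has H2, not H1.
(C) has a primary amino group (-NH2) but the nitrogen has H2 and only one carbon neighbour.
(D) contains an N-methylamino group (-NHCH3), which satisfies every atom and bond constraint.
So the answer is (D).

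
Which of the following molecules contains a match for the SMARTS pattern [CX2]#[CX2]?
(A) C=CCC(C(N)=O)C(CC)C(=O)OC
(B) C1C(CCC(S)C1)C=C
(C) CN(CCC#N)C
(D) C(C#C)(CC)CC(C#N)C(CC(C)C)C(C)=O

D

[CX2]#[CX2] describes a carbon-carbon triple bond (an alkyne).
(A) has a vinyl group (-CH=CH2) but the C=C is a double bond; both carbons are CX3, not CX2.
(B) has a vinyl group (-CH=CH2) but the C=C is a double bond; both carbons are CX3, not CX2.
(C) has a nitrile (-C#N) but the triple bond is C#N, not C#C.
(D) contains an ethynyl group (-C#CH), which satisfies every atom and bond constraint.
So the answer is (D).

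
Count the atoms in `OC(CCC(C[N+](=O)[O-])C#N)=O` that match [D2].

Check the 12 heavy atoms by environment: 4× C (D2) → match; 2× C (D3) → no; 3× O (D1) → no; 1× N (charge +1, D3) → no; 1× O (charge -1, D1) → no; 1× N (D1) → no.
That gives 4 matching atoms.

4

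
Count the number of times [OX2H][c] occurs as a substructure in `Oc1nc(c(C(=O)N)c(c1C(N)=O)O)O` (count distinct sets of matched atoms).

[OX2H][c] is the SMARTS for a phenol: a hydroxyl oxygen attached to an aromatic carbon.
The molecule carries 3 separate instances of a hydroxyl group (-OH) meeting every constraint; each maps to a distinct set of atoms, giving 3 matches.

3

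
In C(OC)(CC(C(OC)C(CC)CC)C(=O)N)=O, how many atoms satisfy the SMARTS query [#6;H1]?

The query [#6;H1] means: any carbon bearing exactly one hydrogen.
Check the 17 heavy atoms by environment: 4× C (H3) → no; 3× C (H2) → no; 3× C (H1) → match; 4× O (H0) → no; 2× C (H0) → no; 1× N (H2) → no.
That gives 3 matching atoms.

3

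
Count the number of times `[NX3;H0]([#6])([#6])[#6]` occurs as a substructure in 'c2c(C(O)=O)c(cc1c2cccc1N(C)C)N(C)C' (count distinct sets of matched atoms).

[NX3;H0]([#6])([#6])[#6] is the SMARTS for a tertiary amine: a trivalent nitrogen with no H, bonded to three carbons.
The molecule carries 2 separate instances of a dimethylamino group (-N(CH3)2) meeting every constraint; each maps to a distinct set of atoms, giving 2 matches.

2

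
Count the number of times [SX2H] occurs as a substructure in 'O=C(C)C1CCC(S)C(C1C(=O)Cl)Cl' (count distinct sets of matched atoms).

1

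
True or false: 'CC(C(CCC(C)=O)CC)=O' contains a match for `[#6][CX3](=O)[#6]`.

True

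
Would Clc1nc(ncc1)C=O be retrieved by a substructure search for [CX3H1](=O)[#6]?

The pattern [CX3H1](=O)[#6] describes an sp2 carbon with one H, double-bonded to O and single-bonded to carbon — an aldehyde.
The molecule carries an aldehyde (-CHO), whose atoms satisfy every constraint of the query, so the pattern matches.

Yes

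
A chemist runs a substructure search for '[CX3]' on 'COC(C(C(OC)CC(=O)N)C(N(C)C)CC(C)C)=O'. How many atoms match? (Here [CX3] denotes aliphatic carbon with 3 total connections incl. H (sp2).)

2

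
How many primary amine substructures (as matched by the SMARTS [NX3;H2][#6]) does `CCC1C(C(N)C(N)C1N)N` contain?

4

[NX3;H2][#6] is the SMARTS for a primary amine: a trivalent nitrogen with two H attached to carbon.
The molecule carries 4 separate instances of a primary amino group (-NH2) meeting every constraint; each maps to a distinct set of atoms, giving 4 matches.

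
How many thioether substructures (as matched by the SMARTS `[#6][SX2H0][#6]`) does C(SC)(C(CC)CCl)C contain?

[#6][SX2H0][#6] is the SMARTS for a thioether: an aliphatic sulfur bridging two carbons with no H on the sulfur.
Exactly one fragment in the molecule meets all constraints, giving 1 match.

1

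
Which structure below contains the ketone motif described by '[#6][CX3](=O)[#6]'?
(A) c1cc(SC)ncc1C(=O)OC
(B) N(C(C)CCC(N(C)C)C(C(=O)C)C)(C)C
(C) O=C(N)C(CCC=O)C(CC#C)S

B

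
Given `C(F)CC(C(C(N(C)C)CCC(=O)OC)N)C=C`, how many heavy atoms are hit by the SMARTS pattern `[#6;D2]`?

Check the 18 heavy atoms by environment: 5× C (D2) → match; 4× C (D3) → no; 1× O (D1) → no; 1× O (D2) → no; 4× C (D1) → no; 1× N (D1) → no; 1× F (D1) → no; 1× N (D3) → no.
That gives 5 matching atoms.

5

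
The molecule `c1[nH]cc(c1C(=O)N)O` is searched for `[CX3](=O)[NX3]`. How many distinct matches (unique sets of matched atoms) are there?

[CX3](=O)[NX3] is the SMARTS for an amide: a carbonyl carbon bonded to a trivalent nitrogen.
Exactly one fragment in the molecule meets all constraints, giving 1 match.

1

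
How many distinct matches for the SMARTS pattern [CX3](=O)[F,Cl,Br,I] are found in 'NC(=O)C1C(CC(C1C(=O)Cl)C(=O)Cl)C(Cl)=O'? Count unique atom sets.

[CX3](=O)[F,Cl,Br,I] is the SMARTS for an acyl halide: a carbonyl carbon bonded to a halogen.
The molecule carries 3 separate instances of an acyl chloride (-C(=O)Cl) meeting every constraint; each maps to a distinct set of atoms, giving 3 matches.

3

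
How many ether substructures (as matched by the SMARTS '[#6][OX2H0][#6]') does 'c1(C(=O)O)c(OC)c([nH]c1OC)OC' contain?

[#6][OX2H0][#6] is the SMARTS for an ether: an aliphatic oxygen bridging two carbons with no H on the oxygen.
The molecule carries 3 separate instances of a methoxy ether (-OCH3) meeting every constraint; each maps to a distinct set of atoms, giving 3 matches.

3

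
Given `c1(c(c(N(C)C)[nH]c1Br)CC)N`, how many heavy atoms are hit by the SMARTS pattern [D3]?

5

The query [D3] means: atom with exactly three heavy-atom neighbours.
Check the 12 heavy atoms by environment: 1× n (aromatic, D2) → no; 4× c (aromatic, D3) → match; 1× N (D1) → no; 1× C (D2) → no; 3× C (D1) → no; 1× Br (D1) → no; 1× N (D3) → match.
Summing the matching environments: 4 + 1 = 5 matching atoms.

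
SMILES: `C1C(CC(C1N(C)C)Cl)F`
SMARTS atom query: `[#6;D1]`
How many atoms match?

2

The query [#6;D1] means: carbon bonded to exactly one heavy atom.
Check the 10 heavy atoms by environment: 2× C (D2) → no; 3× C (D3) → no; 1× F (D1) → no; 1× Cl (D1) → no; 1× N (D3) → no; 2× C (D1) → match.
That gives 2 matching atoms.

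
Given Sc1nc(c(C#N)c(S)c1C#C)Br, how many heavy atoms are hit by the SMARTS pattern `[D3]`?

5

The query [D3] means: atom with exactly three heavy-atom neighbours.
Check the 13 heavy atoms by environment: 1× n (aromatic, D2) → no; 5× c (aromatic, D3) → match; 2× S (D1) → no; 1× Br (D1) → no; 2× C (D2) → no; 1× C (D1) → no; 1× N (D1) → no.
That gives 5 matching atoms.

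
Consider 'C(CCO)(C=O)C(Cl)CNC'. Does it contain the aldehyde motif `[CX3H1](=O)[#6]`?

Yes

The pattern [CX3H1](=O)[#6] describes an sp2 carbon with one H, double-bonded to O and single-bonded to carbon — an aldehyde.
The molecule carries an aldehyde (-CHO), whose atoms satisfy every constraint of the query, so the pattern matches.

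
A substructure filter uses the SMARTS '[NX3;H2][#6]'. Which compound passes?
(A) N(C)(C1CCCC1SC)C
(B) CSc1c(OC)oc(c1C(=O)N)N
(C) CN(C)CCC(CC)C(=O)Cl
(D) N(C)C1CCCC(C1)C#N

B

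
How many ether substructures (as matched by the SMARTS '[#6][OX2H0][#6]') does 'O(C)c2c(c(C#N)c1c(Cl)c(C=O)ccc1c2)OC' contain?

2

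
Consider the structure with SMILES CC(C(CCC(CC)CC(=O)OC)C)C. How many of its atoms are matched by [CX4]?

12

The query [CX4] means: C with X4: aliphatic carbon with exactly 4 total connections (bonds + H).
Check the 15 heavy atoms by environment: 12× C (X4) → match; 1× C (X3) → no; 1× O (X1) → no; 1× O (X2) → no.
That gives 12 matching atoms.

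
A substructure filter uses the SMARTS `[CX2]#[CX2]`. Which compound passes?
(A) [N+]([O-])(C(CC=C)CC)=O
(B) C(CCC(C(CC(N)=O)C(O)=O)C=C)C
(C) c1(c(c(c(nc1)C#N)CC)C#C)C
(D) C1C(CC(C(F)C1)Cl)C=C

C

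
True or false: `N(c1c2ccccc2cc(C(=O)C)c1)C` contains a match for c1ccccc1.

True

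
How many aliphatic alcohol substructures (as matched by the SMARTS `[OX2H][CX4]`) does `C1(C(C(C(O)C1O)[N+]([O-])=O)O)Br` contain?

3

[OX2H][CX4] is the SMARTS for an aliphatic alcohol: a hydroxyl oxygen bound to an sp3 (X4) carbon.
The molecule carries 3 separate instances of a hydroxyl group (-OH) meeting every constraint; each maps to a distinct set of atoms, giving 3 matches.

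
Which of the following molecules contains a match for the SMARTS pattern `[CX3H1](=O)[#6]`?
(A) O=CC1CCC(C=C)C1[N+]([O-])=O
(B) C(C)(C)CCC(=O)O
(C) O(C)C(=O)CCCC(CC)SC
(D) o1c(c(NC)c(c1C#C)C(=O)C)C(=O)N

[CX3H1](=O)[#6] describes an sp2 carbon with one H, double-bonded to O and single-bonded to carbon (an aldehyde).
(A) contains an aldehyde (-CHO), which satisfies every atom and bond constraint.
(B) has a carboxylic acid group (-C(=O)OH) but the carbonyl carbon has H0 and is bonded to O, not H1.
(C) has a methyl-ester group (-C(=O)OCH3) but the carbonyl carbon has H0, not H1.
(D) has an acetyl/ketone group (-C(=O)CH3) but the carbonyl carbon has H0 (two carbon neighbours), not H1.
So the answer is (A).

A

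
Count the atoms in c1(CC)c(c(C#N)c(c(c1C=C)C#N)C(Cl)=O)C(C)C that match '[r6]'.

The query [r6] means: r6 matches atoms in a six-membered ring.
Check the 20 heavy atoms by environment: 6× c (aromatic, in 6-ring) → match; 10× C (acyclic) → no; 2× N (acyclic) → no; 1× O (acyclic) → no; 1× Cl (acyclic) → no.
That gives 6 matching atoms.

6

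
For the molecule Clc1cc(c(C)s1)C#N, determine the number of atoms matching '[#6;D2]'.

The query [#6;D2] means: any carbon bonded to exactly two heavy atoms.
Check the 9 heavy atoms by environment: 1× s (aromatic, D2) → no; 3× c (aromatic, D3) → no; 1× c (aromatic, D2) → match; 1× Cl (D1) → no; 1× C (D2) → match; 1× N (D1) → no; 1× C (D1) → no.
Summing the matching environments: 1 + 1 = 2 matching atoms.

2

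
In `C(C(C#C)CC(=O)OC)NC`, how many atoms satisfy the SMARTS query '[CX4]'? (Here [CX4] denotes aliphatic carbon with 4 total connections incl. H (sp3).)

5

Check the 11 heavy atoms by environment: 5× C (X4) → match; 1× C (X3) → no; 1× O (X1) → no; 1× O (X2) → no; 2× C (X2) → no; 1× N (X3) → no.
That gives 5 matching atoms.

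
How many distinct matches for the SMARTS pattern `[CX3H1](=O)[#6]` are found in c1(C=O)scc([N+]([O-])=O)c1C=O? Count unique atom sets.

2

[CX3H1](=O)[#6] is the SMARTS for an aldehyde: an sp2 carbon with one H, double-bonded to O and single-bonded to carbon.
The molecule carries 2 separate instances of an aldehyde (-CHO) meeting every constraint; each maps to a distinct set of atoms, giving 2 matches.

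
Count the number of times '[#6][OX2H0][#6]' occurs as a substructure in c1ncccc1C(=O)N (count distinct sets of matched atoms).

[#6][OX2H0][#6] is the SMARTS for an ether: an aliphatic oxygen bridging two carbons with no H on the oxygen.
No fragment in the molecule satisfies every constraint, giving 0 matches.

0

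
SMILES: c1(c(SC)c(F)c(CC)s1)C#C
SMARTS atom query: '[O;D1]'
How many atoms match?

0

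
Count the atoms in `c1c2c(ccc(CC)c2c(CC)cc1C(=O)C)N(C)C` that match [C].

Check the 20 heavy atoms by environment: 10× c (aromatic) → no; 8× C → match; 1× N → no; 1× O → no.
That gives 8 matching atoms.

8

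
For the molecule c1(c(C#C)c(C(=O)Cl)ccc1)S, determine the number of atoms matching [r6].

6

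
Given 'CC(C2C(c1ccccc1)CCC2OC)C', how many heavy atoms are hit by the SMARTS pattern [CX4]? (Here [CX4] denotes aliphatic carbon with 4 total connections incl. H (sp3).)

9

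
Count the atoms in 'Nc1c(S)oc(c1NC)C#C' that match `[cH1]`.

The query [cH1] means: aromatic carbon bearing exactly one hydrogen.
Check the 11 heavy atoms by environment: 1× o (aromatic, H0) → no; 4× c (aromatic, H0) → no; 1× N (H2) → no; 1× N (H1) → no; 1× C (H3) → no; 1× S (H1) → no; 1× C (H0) → no; 1× C (H1) → no.
No environment satisfies the query, so 0 matching atoms.

0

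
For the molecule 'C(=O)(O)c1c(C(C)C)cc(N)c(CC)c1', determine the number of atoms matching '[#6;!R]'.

6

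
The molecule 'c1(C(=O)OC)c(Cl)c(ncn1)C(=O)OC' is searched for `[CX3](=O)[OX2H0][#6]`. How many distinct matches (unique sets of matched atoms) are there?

2

[CX3](=O)[OX2H0][#6] is the SMARTS for an ester: a carbonyl carbon bonded to an oxygen that is itself bonded to carbon (no H on that O).
The molecule carries 2 separate instances of a methyl-ester group (-C(=O)OCH3) meeting every constraint; each maps to a distinct set of atoms, giving 2 matches.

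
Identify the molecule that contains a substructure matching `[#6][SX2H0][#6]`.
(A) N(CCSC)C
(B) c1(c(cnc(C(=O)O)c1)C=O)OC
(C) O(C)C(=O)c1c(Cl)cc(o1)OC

A

[#6][SX2H0][#6] describes an aliphatic sulfur bridging two carbons with no H on the sulfur (a thioether).
(A) contains a methylthio ether (-SCH3), which satisfies every atom and bond constraint.
(B) has a methoxy ether (-OCH3) but the bridging atom is O, not S.
(C) has a methoxy ether (-OCH3) but the bridging atom is O, not S.
So the answer is (A).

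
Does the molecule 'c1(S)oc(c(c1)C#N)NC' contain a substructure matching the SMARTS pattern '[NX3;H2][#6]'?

No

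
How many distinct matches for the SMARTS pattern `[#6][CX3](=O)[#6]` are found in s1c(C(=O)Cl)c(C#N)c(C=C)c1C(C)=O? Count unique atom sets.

1

[#6][CX3](=O)[#6] is the SMARTS for a ketone: a carbonyl carbon (no H) flanked by two carbons.
Exactly one fragment in the molecule meets all constraints, giving 1 match.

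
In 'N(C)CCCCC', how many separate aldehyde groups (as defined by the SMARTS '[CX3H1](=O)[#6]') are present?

0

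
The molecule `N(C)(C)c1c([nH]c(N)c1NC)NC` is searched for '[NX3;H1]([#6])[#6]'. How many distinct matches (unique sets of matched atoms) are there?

[NX3;H1]([#6])[#6] is the SMARTS for a secondary amine: a trivalent nitrogen with one H, bonded to two carbons.
The molecule carries 2 separate instances of an N-methylamino group (-NHCH3) meeting every constraint; each maps to a distinct set of atoms, giving 2 matches.

2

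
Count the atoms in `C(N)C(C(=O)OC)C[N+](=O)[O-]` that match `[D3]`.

3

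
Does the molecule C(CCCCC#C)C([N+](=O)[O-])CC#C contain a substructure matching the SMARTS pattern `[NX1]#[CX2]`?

The pattern [NX1]#[CX2] describes a nitrogen triple-bonded to a two-connected carbon — a nitrile.
The closest candidate here is a nitro group (-[N+](=O)[O-]), but there is no C#N triple bond. No other fragment satisfies the full query, so there is no match.

No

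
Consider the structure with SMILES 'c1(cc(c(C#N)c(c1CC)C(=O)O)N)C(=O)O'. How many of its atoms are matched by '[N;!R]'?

2

The query [N;!R] means: aliphatic nitrogen not in a ring.
Check the 17 heavy atoms by environment: 6× c (aromatic, in 6-ring) → no; 5× C (acyclic) → no; 2× N (acyclic) → match; 4× O (acyclic) → no.
That gives 2 matching atoms.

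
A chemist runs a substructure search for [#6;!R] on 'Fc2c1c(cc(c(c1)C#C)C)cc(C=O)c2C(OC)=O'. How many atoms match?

6

The query [#6;!R] means: carbon not in any ring.
Check the 20 heavy atoms by environment: 10× c (aromatic, in 6-ring) → no; 6× C (acyclic) → match; 3× O (acyclic) → no; 1× F (acyclic) → no.
That gives 6 matching atoms.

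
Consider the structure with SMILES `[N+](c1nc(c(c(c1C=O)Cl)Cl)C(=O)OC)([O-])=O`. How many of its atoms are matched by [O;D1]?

4

Check the 17 heavy atoms by environment: 1× n (aromatic, D2) → no; 5× c (aromatic, D3) → no; 1× N (charge +1, D3) → no; 1× O (charge -1, D1) → match; 3× O (D1) → match; 2× Cl (D1) → no; 1× C (D3) → no; 1× O (D2) → no; 1× C (D1) → no; 1× C (D2) → no.
Summing the matching environments: 1 + 3 = 4 matching atoms.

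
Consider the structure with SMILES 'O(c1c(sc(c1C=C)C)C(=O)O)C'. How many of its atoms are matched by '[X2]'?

Check the 13 heavy atoms by environment: 1× s (aromatic, X2) → match; 4× c (aromatic, X3) → no; 3× C (X3) → no; 1× O (X1) → no; 2× O (X2) → match; 2× C (X4) → no.
Summing the matching environments: 1 + 2 = 3 matching atoms.

3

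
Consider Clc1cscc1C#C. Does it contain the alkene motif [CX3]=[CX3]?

The pattern [CX3]=[CX3] describes a non-aromatic C=C double bond between two sp2 carbons — an alkene.
The closest candidate here is an ethynyl group (-C#CH), but the C-C bond is a triple bond, not a double bond. No other fragment satisfies the full query, so there is no match.

No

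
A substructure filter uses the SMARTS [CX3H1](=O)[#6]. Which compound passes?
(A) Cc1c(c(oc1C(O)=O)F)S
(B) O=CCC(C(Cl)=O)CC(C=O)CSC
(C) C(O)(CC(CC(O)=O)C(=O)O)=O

B

[CX3H1](=O)[#6] describes an sp2 carbon with one H, double-bonded to O and single-bonded to carbon (an aldehyde).
(A) has a carboxylic acid group (-C(=O)OH) but the carbonyl carbon has H0 and is bonded to O, not H1.
(B) contains an aldehyde (-CHO), which satisfies every atom and bond constraint.
(C) has a carboxylic acid group (-C(=O)OH) but the carbonyl carbon has H0 and is bonded to O, not H1.
So the answer is (B).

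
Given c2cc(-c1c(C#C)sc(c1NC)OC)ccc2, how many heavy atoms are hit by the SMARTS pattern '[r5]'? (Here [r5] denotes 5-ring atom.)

5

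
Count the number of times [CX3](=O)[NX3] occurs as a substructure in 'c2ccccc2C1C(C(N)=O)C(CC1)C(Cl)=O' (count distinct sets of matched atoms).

1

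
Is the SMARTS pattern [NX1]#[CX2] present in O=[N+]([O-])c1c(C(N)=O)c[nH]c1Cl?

The pattern [NX1]#[CX2] describes a nitrogen triple-bonded to a two-connected carbon — a nitrile.
The closest candidate here is a nitro group (-[N+](=O)[O-]), but there is no C#N triple bond. No other fragment satisfies the full query, so there is no match.

No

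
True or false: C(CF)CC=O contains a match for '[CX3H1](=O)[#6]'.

The pattern [CX3H1](=O)[#6] describes an sp2 carbon with one H, double-bonded to O and single-bonded to carbon — an aldehyde.
The molecule carries an aldehyde (-CHO), whose atoms satisfy every constraint of the query, so the pattern matches.

True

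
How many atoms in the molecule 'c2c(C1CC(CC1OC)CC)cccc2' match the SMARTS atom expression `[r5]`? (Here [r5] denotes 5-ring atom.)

5

The query [r5] means: r5 matches atoms in a five-membered ring.
Check the 15 heavy atoms by environment: 5× C (in 5-ring) → match; 1× O (acyclic) → no; 3× C (acyclic) → no; 6× c (aromatic, in 6-ring) → no.
That gives 5 matching atoms.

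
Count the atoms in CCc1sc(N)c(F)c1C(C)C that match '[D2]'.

2

The query [D2] means: atom with exactly two heavy-atom neighbours.
Check the 12 heavy atoms by environment: 1× s (aromatic, D2) → match; 4× c (aromatic, D3) → no; 1× F (D1) → no; 1× C (D2) → match; 3× C (D1) → no; 1× N (D1) → no; 1× C (D3) → no.
Summing the matching environments: 1 + 1 = 2 matching atoms.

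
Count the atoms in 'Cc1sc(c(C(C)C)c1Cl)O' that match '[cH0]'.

4

The query [cH0] means: aromatic carbon with no attached hydrogen (substituted or ring-fusion).
Check the 11 heavy atoms by environment: 1× s (aromatic, H0) → no; 4× c (aromatic, H0) → match; 1× C (H1) → no; 3× C (H3) → no; 1× O (H1) → no; 1× Cl (H0) → no.
That gives 4 matching atoms.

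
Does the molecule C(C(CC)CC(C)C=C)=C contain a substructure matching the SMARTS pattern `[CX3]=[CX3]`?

Yes

The pattern [CX3]=[CX3] describes a non-aromatic C=C double bond between two sp2 carbons — an alkene.
The molecule carries a vinyl group (-CH=CH2), whose atoms satisfy every constraint of the query, so the pattern matches.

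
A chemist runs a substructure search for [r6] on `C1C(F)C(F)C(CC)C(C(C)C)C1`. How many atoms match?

6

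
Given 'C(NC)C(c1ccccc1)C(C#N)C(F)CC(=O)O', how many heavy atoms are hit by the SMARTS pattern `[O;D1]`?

Check the 19 heavy atoms by environment: 3× C (D2) → no; 4× C (D3) → no; 1× c (aromatic, D3) → no; 5× c (aromatic, D2) → no; 1× F (D1) → no; 1× N (D2) → no; 1× C (D1) → no; 2× O (D1) → match; 1× N (D1) → no.
That gives 2 matching atoms.

2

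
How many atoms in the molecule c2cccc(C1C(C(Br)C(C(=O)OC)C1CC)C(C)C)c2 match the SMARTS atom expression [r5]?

5

Check the 21 heavy atoms by environment: 5× C (in 5-ring) → match; 1× Br (acyclic) → no; 6× c (aromatic, in 6-ring) → no; 7× C (acyclic) → no; 2× O (acyclic) → no.
That gives 5 matching atoms.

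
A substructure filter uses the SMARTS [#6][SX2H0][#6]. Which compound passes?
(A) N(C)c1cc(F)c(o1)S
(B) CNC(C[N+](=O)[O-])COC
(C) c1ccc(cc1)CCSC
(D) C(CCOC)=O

C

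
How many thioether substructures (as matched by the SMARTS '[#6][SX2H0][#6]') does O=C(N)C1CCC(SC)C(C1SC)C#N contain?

[#6][SX2H0][#6] is the SMARTS for a thioether: an aliphatic sulfur bridging two carbons with no H on the sulfur.
The molecule carries 2 separate instances of a methylthio ether (-SCH3) meeting every constraint; each maps to a distinct set of atoms, giving 2 matches.

2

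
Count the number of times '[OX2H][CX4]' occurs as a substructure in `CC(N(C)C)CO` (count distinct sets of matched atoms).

1

[OX2H][CX4] is the SMARTS for an aliphatic alcohol: a hydroxyl oxygen bound to an sp3 (X4) carbon.
Exactly one fragment in the molecule meets all constraints, giving 1 match.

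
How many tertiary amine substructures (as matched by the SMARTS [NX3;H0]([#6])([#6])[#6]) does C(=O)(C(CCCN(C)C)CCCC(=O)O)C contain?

1

[NX3;H0]([#6])([#6])[#6] is the SMARTS for a tertiary amine: a trivalent nitrogen with no H, bonded to three carbons.
Exactly one fragment in the molecule meets all constraints, giving 1 match.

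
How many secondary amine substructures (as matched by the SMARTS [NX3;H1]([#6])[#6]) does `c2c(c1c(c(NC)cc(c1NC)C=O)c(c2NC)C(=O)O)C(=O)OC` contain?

[NX3;H1]([#6])[#6] is the SMARTS for a secondary amine: a trivalent nitrogen with one H, bonded to two carbons.
The molecule carries 3 separate instances of an N-methylamino group (-NHCH3) meeting every constraint; each maps to a distinct set of atoms, giving 3 matches.

3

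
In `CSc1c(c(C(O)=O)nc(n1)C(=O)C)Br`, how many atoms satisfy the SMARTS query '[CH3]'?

2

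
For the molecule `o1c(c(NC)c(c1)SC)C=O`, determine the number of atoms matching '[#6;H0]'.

Check the 11 heavy atoms by environment: 1× o (aromatic, H0) → no; 1× c (aromatic, H1) → no; 3× c (aromatic, H0) → match; 1× N (H1) → no; 2× C (H3) → no; 1× S (H0) → no; 1× C (H1) → no; 1× O (H0) → no.
That gives 3 matching atoms.

3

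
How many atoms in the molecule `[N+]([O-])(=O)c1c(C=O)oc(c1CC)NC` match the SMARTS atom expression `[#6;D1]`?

Check the 14 heavy atoms by environment: 1× o (aromatic, D2) → no; 4× c (aromatic, D3) → no; 2× C (D2) → no; 2× O (D1) → no; 2× C (D1) → match; 1× N (D2) → no; 1× N (charge +1, D3) → no; 1× O (charge -1, D1) → no.
That gives 2 matching atoms.

2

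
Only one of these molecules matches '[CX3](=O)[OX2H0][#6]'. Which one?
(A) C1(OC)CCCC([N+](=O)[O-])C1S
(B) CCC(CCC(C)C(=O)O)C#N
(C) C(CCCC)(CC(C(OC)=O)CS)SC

C

[CX3](=O)[OX2H0][#6] describes a carbonyl carbon bonded to an oxygen that is itself bonded to carbon (no H on that O) (an ester).
(A) has a methoxy ether (-OCH3) but the ether oxygen is not adjacent to a C=O carbon.
(B) has a carboxylic acid group (-C(=O)OH) but the singly-bonded O carries H (OX2H1, not H0).
(C) contains a methyl-ester group (-C(=O)OCH3), which satisfies every atom and bond constraint.
So the answer is (C).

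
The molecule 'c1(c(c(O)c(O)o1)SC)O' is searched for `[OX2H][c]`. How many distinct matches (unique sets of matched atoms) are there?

3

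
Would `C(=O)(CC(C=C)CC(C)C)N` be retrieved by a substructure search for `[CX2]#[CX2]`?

No

The pattern [CX2]#[CX2] describes a carbon-carbon triple bond — an alkyne.
The closest candidate here is a vinyl group (-CH=CH2), but the C=C is a double bond; both carbons are CX3, not CX2. No other fragment satisfies the full query, so there is no match.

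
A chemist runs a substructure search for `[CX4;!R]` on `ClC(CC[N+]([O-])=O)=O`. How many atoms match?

The query [CX4;!R] means: aliphatic carbon with four total connections, not in a ring.
Check the 8 heavy atoms by environment: 2× C (X4, acyclic) → match; 1× C (X3, acyclic) → no; 2× O (X1, acyclic) → no; 1× Cl (X1, acyclic) → no; 1× N (charge +1, X3, acyclic) → no; 1× O (charge -1, X1, acyclic) → no.
That gives 2 matching atoms.

2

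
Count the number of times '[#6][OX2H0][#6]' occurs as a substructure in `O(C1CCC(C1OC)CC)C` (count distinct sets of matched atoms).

2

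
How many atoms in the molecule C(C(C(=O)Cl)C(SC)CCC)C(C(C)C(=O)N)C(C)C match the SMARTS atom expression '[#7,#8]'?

3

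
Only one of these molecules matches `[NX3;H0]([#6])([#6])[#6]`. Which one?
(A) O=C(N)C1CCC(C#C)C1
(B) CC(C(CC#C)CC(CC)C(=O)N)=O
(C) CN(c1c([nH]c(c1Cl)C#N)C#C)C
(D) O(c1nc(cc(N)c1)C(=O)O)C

C

[NX3;H0]([#6])([#6])[#6] describes a trivalent nitrogen with no H, bonded to three carbons (a tertiary amine).
(A) has a primary amide (-C(=O)NH2) but the amide nitrogen has H2 and only one carbon neighbour.
(B) has a primary amide (-C(=O)NH2) but the amide nitrogen has H2 and only one carbon neighbour.
(C) contains a dimethylamino group (-N(CH3)2), which satisfies every atom and bond constraint.
(D) has a primary amino group (-NH2) but the nitrogen has H2, not H0 with three carbons.
So the answer is (C).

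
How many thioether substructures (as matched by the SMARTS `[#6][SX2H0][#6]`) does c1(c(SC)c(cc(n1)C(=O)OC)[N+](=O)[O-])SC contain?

[#6][SX2H0][#6] is the SMARTS for a thioether: an aliphatic sulfur bridging two carbons with no H on the sulfur.
The molecule carries 2 separate instances of a methylthio ether (-SCH3) meeting every constraint; each maps to a distinct set of atoms, giving 2 matches.

2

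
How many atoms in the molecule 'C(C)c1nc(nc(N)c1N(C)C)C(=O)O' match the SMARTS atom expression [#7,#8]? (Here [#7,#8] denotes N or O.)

6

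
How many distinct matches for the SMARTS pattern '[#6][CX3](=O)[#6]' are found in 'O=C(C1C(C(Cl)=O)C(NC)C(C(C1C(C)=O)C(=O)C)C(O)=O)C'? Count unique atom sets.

[#6][CX3](=O)[#6] is the SMARTS for a ketone: a carbonyl carbon (no H) flanked by two carbons.
The molecule carries 3 separate instances of an acetyl/ketone group (-C(=O)CH3) meeting every constraint; each maps to a distinct set of atoms, giving 3 matches.

3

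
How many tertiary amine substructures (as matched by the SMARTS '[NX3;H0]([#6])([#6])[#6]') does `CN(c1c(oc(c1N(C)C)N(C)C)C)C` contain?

3

[NX3;H0]([#6])([#6])[#6] is the SMARTS for a tertiary amine: a trivalent nitrogen with no H, bonded to three carbons.
The molecule carries 3 separate instances of a dimethylamino group (-N(CH3)2) meeting every constraint; each maps to a distinct set of atoms, giving 3 matches.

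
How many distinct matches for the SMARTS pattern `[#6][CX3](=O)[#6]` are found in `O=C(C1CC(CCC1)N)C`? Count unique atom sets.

1

[#6][CX3](=O)[#6] is the SMARTS for a ketone: a carbonyl carbon (no H) flanked by two carbons.
Exactly one fragment in the molecule meets all constraints, giving 1 match.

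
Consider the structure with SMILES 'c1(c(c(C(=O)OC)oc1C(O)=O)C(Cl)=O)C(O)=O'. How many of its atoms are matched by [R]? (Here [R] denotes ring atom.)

5

The query [R] means: R matches any atom that is part of a ring.
Check the 18 heavy atoms by environment: 1× o (aromatic, in 5-ring) → match; 4× c (aromatic, in 5-ring) → match; 5× C (acyclic) → no; 7× O (acyclic) → no; 1× Cl (acyclic) → no.
Summing the matching environments: 1 + 4 = 5 matching atoms.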